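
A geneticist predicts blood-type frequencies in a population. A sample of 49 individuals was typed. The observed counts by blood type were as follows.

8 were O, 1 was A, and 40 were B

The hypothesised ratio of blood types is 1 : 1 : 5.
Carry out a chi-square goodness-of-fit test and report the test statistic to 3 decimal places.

Ratio total = 7. Expected counts: 49×1/7 = 7, 49×1/7 = 7, 49×5/7 = 35.
O: (8 − 7)²/7 = 1/7 = 0.1429
A: (1 − 7)²/7 = 36/7 = 5.1429
B: (40 − 35)²/35 = 25/35 = 0.7143
Sum = 6.000

6.000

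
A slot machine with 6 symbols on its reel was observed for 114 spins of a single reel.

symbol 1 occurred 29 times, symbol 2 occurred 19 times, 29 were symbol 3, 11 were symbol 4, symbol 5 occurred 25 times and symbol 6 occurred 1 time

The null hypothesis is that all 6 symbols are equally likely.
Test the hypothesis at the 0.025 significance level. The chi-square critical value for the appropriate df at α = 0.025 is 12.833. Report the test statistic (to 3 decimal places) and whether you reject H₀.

Expected count for each of the 6 categories: 114/6 = 19.
χ² = (29−19)²/19 + (19−19)²/19 + (29−19)²/19 + (11−19)²/19 + (25−19)²/19 + (1−19)²/19
   = 5.2632 + 0.0000 + 5.2632 + 3.3684 + 1.8947 + 17.0526
Sum = 32.842
df = 5. Since 32.842 > 12.833, we reject H₀.

32.842; reject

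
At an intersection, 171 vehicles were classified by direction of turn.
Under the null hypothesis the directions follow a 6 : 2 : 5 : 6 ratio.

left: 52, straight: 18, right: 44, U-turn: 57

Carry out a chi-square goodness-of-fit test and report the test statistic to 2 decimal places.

0.26

Ratio total = 19. Expected counts: 171×6/19 = 54, 171×2/19 = 18, 171×5/19 = 45, 171×6/19 = 54.
left: (52 − 54)²/54 = 4/54 = 0.074
straight: (18 − 18)²/18 = 0/18 = 0.000
right: (44 − 45)²/45 = 1/45 = 0.022
U-turn: (57 − 54)²/54 = 9/54 = 0.167
Sum = 0.26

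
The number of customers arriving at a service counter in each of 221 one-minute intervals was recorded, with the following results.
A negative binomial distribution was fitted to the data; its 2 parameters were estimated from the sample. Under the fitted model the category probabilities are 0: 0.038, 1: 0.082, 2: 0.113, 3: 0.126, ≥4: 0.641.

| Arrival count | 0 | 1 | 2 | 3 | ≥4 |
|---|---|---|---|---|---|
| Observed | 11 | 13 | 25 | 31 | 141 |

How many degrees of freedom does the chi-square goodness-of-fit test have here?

2

There are k = 5 categories and 2 parameters estimated from the data, so df = 5 − 1 − 2 = 2.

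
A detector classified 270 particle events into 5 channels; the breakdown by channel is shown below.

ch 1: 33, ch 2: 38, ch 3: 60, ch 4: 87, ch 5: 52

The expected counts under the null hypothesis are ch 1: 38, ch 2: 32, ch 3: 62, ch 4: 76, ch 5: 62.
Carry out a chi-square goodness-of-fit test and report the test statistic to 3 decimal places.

ch 1: (33 − 38)²/38 = 25/38 = 0.6579
ch 2: (38 − 32)²/32 = 36/32 = 1.1250
ch 3: (60 − 62)²/62 = 4/62 = 0.0645
ch 4: (87 − 76)²/76 = 121/76 = 1.5921
ch 5: (52 − 62)²/62 = 100/62 = 1.6129
Sum = 5.052

5.052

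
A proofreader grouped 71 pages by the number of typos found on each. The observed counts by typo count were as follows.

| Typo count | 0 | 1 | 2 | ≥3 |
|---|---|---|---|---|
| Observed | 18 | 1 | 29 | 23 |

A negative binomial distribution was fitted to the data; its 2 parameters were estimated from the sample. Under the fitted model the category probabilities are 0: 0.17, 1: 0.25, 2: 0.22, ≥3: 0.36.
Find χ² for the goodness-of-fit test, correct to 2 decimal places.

30.44

Expected counts E_i = n·p_i: 71×0.17 = 12.07, 71×0.25 = 17.75, 71×0.22 = 15.62, 71×0.36 = 25.56.
cat         O        E   (O−E)²/E
0          18    12.07      2.913
1           1    17.75     15.806
2          29    15.62     11.461
≥3         23    25.56      0.256
Sum = 30.44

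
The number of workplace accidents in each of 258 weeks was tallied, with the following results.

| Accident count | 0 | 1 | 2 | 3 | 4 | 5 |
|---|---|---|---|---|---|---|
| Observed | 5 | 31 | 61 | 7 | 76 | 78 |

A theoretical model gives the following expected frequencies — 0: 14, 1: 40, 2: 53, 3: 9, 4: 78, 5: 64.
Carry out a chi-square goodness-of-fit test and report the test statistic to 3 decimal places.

12.576

χ² = (5−14)²/14 + (31−40)²/40 + (61−53)²/53 + (7−9)²/9 + (76−78)²/78 + (78−64)²/64
   = 5.7857 + 2.0250 + 1.2075 + 0.4444 + 0.0513 + 3.0625
Sum = 12.576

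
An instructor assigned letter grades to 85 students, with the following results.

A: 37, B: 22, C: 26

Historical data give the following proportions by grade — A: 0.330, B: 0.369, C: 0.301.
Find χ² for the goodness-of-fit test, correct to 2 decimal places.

Expected counts E_i = n·p_i: 85×0.330 = 28.05, 85×0.369 = 31.365, 85×0.301 = 25.585.
χ² = (37−28.05)²/28.05 + (22−31.365)²/31.365 + (26−25.585)²/25.585
   = 2.856 + 2.796 + 0.007
Sum = 5.66

5.66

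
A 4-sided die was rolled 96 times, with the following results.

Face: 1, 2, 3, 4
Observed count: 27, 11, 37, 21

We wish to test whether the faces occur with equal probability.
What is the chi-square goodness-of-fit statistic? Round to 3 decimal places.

14.833

Expected count for each of the 4 categories: 96/4 = 24.
χ² = (27−24)²/24 + (11−24)²/24 + (37−24)²/24 + (21−24)²/24
   = 0.3750 + 7.0417 + 7.0417 + 0.3750
Sum = 14.833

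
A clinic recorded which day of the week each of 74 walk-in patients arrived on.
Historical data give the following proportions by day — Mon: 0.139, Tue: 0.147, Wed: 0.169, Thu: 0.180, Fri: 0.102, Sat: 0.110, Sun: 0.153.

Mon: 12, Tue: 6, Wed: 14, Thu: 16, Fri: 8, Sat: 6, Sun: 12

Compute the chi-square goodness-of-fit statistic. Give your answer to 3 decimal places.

3.821

Expected counts E_i = n·p_i: 74×0.139 = 10.286, 74×0.147 = 10.878, 74×0.169 = 12.506, 74×0.180 = 13.32, 74×0.102 = 7.548, 74×0.110 = 8.14, 74×0.153 = 11.322.
cat         O        E   (O−E)²/E
Mon        12   10.286     0.2856
Tue         6   10.878     2.1874
Wed        14   12.506     0.1785
Thu        16    13.32     0.5392
Fri         8    7.548     0.0271
Sat         6     8.14     0.5626
Sun        12   11.322     0.0406
Sum = 3.821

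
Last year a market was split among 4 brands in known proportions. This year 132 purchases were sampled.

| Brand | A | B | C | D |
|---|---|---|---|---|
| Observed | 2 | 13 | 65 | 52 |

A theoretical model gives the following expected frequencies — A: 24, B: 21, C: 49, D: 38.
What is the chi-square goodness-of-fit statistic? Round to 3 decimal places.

χ² = (2−24)²/24 + (13−21)²/21 + (65−49)²/49 + (52−38)²/38
   = 20.1667 + 3.0476 + 5.2245 + 5.1579
Sum = 33.597

33.597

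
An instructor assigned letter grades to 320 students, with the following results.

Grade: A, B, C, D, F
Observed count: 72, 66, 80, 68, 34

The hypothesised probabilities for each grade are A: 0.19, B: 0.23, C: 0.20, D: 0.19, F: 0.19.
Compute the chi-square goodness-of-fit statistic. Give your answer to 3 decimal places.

19.514

Expected counts E_i = n·p_i: 320×0.19 = 60.8, 320×0.23 = 73.6, 320×0.20 = 64, 320×0.19 = 60.8, 320×0.19 = 60.8.
cat         O        E   (O−E)²/E
A          72     60.8     2.0632
B          66     73.6     0.7848
C          80       64     4.0000
D          68     60.8     0.8526
F          34     60.8    11.8132
Sum = 19.514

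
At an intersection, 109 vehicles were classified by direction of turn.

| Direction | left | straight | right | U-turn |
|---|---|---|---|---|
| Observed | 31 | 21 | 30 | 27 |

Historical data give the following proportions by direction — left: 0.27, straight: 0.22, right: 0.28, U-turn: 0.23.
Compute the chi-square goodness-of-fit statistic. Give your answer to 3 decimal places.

Expected counts E_i = n·p_i: 109×0.27 = 29.43, 109×0.22 = 23.98, 109×0.28 = 30.52, 109×0.23 = 25.07.
left: (31 − 29.43)²/29.43 = 2.4649/29.43 = 0.0838
straight: (21 − 23.98)²/23.98 = 8.8804/23.98 = 0.3703
right: (30 − 30.52)²/30.52 = 0.2704/30.52 = 0.0089
U-turn: (27 − 25.07)²/25.07 = 3.7249/25.07 = 0.1486
Sum = 0.612

0.612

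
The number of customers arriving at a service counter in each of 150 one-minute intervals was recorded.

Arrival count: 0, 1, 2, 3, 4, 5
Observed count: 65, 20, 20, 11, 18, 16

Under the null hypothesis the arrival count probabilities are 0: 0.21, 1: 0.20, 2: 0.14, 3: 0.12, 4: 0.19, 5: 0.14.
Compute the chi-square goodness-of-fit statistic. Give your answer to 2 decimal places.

Expected counts E_i = n·p_i: 150×0.21 = 31.5, 150×0.20 = 30, 150×0.14 = 21, 150×0.12 = 18, 150×0.19 = 28.5, 150×0.14 = 21.
0: (65 − 31.5)²/31.5 = 1122.25/31.5 = 35.627
1: (20 − 30)²/30 = 100/30 = 3.333
2: (20 − 21)²/21 = 1/21 = 0.048
3: (11 − 18)²/18 = 49/18 = 2.722
4: (18 − 28.5)²/28.5 = 110.25/28.5 = 3.868
5: (16 − 21)²/21 = 25/21 = 1.190
Sum = 46.79

46.79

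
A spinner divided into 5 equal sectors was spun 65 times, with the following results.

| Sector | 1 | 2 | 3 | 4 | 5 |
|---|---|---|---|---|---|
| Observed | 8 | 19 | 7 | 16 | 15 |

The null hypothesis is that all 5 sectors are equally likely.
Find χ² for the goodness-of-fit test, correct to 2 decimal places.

Under H₀ each category has probability 1/5, so each expected count is 65/5 = 13.
1: (8 − 13)²/13 = 25/13 = 1.923
2: (19 − 13)²/13 = 36/13 = 2.769
3: (7 − 13)²/13 = 36/13 = 2.769
4: (16 − 13)²/13 = 9/13 = 0.692
5: (15 − 13)²/13 = 4/13 = 0.308
Sum = 8.46

8.46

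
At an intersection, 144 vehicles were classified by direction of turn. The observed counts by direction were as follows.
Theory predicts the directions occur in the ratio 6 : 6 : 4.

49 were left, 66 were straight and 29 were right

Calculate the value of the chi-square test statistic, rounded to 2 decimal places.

Ratio total = 16. Expected counts: 144×6/16 = 54, 144×6/16 = 54, 144×4/16 = 36.
left: (49 − 54)²/54 = 25/54 = 0.463
straight: (66 − 54)²/54 = 144/54 = 2.667
right: (29 − 36)²/36 = 49/36 = 1.361
Sum = 4.49

4.49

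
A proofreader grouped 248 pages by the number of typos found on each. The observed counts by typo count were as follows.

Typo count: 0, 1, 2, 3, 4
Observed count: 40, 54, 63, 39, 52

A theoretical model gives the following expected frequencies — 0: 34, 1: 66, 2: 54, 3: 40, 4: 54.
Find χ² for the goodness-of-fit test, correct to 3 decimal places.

4.840

cat         O        E   (O−E)²/E
0          40       34     1.0588
1          54       66     2.1818
2          63       54     1.5000
3          39       40     0.0250
4          52       54     0.0741
Sum = 4.840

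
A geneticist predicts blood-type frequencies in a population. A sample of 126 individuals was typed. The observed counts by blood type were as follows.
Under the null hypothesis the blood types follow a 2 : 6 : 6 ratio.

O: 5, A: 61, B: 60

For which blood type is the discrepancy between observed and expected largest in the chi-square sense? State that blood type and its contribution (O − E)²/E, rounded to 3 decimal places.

O, 9.389

Ratio total = 14. Expected counts: 126×2/14 = 18, 126×6/14 = 54, 126×6/14 = 54.
cat         O        E   (O−E)²/E
O           5       18     9.3889
A          61       54     0.9074
B          60       54     0.6667
The largest term is for O: 9.389.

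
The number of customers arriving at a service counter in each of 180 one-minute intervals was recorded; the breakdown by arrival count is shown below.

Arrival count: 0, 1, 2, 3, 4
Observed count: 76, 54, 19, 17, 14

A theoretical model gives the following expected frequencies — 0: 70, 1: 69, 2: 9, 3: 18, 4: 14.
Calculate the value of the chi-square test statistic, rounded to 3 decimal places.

0: (76 − 70)²/70 = 36/70 = 0.5143
1: (54 − 69)²/69 = 225/69 = 3.2609
2: (19 − 9)²/9 = 100/9 = 11.1111
3: (17 − 18)²/18 = 1/18 = 0.0556
4: (14 − 14)²/14 = 0/14 = 0.0000
Sum = 14.942

14.942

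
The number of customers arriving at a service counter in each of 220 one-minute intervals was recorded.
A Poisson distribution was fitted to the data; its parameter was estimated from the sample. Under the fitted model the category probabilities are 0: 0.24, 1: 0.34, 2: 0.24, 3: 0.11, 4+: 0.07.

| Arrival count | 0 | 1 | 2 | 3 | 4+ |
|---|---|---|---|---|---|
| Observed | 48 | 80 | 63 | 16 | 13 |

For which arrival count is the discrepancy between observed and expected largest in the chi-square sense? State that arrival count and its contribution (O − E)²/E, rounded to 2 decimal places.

Expected counts E_i = n·p_i: 220×0.24 = 52.8, 220×0.34 = 74.8, 220×0.24 = 52.8, 220×0.11 = 24.2, 220×0.07 = 15.4.
cat         O        E   (O−E)²/E
0          48     52.8      0.436
1          80     74.8      0.361
2          63     52.8      1.970
3          16     24.2      2.779
4+         13     15.4      0.374
The largest term is for 3: 2.78.

3, 2.78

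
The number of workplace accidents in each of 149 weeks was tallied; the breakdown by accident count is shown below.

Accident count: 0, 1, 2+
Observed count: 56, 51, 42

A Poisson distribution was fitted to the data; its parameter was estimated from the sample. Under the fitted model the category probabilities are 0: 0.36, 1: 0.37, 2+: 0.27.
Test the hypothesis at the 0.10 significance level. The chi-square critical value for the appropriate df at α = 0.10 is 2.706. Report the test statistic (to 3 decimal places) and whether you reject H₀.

Expected counts E_i = n·p_i: 149×0.36 = 53.64, 149×0.37 = 55.13, 149×0.27 = 40.23.
cat         O        E   (O−E)²/E
0          56    53.64     0.1038
1          51    55.13     0.3094
2+         42    40.23     0.0779
Sum = 0.491
df = 1. Since 0.491 < 2.706, we do not reject H₀.

0.491; do not reject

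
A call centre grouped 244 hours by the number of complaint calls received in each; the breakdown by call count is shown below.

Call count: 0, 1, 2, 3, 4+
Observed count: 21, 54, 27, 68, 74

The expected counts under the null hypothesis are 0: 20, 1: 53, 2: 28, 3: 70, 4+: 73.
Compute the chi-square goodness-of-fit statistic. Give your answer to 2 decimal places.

cat         O        E   (O−E)²/E
0          21       20      0.050
1          54       53      0.019
2          27       28      0.036
3          68       70      0.057
4+         74       73      0.014
Sum = 0.18

0.18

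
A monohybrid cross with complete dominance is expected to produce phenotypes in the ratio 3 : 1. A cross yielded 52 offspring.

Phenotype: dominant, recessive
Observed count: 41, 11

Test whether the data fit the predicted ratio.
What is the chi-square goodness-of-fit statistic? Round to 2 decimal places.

0.41

Ratio total = 4. Expected counts: 52×3/4 = 39, 52×1/4 = 13.
χ² = (41−39)²/39 + (11−13)²/13
   = 0.103 + 0.308
Sum = 0.41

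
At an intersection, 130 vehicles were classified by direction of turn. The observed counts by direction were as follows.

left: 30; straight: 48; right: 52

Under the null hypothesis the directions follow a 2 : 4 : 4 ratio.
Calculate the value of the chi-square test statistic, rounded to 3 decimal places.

Ratio total = 10. Expected counts: 130×2/10 = 26, 130×4/10 = 52, 130×4/10 = 52.
cat           O        E   (O−E)²/E
left         30       26     0.6154
straight     48       52     0.3077
right        52       52     0.0000
Sum = 0.923

0.923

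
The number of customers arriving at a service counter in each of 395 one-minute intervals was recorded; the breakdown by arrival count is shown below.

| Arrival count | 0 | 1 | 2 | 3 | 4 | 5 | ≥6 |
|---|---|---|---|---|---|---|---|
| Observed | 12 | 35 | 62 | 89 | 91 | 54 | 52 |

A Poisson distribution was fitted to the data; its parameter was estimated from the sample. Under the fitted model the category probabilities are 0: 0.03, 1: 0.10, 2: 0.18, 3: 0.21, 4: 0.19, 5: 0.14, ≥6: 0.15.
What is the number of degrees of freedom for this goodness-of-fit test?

There are k = 7 categories and 1 parameter estimated from the data, so df = 7 − 1 − 1 = 5.

5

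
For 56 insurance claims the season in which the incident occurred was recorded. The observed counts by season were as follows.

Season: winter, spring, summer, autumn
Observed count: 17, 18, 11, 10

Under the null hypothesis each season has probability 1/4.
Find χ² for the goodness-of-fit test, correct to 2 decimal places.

3.57

Expected count for each of the 4 categories: 56/4 = 14.
cat         O        E   (O−E)²/E
winter     17       14      0.643
spring     18       14      1.143
summer     11       14      0.643
autumn     10       14      1.143
Sum = 3.57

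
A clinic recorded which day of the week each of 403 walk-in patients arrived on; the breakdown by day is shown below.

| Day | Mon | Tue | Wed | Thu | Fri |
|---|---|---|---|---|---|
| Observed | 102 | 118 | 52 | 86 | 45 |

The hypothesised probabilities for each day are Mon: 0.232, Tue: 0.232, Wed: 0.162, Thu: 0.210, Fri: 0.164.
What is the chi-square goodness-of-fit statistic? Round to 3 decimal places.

16.653

Expected counts E_i = n·p_i: 403×0.232 = 93.496, 403×0.232 = 93.496, 403×0.162 = 65.286, 403×0.210 = 84.63, 403×0.164 = 66.092.
Mon: (102 − 93.496)²/93.496 = 72.318016/93.496 = 0.7735
Tue: (118 − 93.496)²/93.496 = 600.446016/93.496 = 6.4222
Wed: (52 − 65.286)²/65.286 = 176.517796/65.286 = 2.7038
Thu: (86 − 84.63)²/84.63 = 1.8769/84.63 = 0.0222
Fri: (45 − 66.092)²/66.092 = 444.872464/66.092 = 6.7311
Sum = 16.653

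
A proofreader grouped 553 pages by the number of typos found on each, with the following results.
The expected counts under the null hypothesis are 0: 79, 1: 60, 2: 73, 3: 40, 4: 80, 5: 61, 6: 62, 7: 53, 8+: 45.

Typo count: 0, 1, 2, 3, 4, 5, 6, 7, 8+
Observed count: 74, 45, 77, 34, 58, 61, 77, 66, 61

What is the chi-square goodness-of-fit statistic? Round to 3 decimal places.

0: (74 − 79)²/79 = 25/79 = 0.3165
1: (45 − 60)²/60 = 225/60 = 3.7500
2: (77 − 73)²/73 = 16/73 = 0.2192
3: (34 − 40)²/40 = 36/40 = 0.9000
4: (58 − 80)²/80 = 484/80 = 6.0500
5: (61 − 61)²/61 = 0/61 = 0.0000
6: (77 − 62)²/62 = 225/62 = 3.6290
7: (66 − 53)²/53 = 169/53 = 3.1887
8+: (61 − 45)²/45 = 256/45 = 5.6889
Sum = 23.742

23.742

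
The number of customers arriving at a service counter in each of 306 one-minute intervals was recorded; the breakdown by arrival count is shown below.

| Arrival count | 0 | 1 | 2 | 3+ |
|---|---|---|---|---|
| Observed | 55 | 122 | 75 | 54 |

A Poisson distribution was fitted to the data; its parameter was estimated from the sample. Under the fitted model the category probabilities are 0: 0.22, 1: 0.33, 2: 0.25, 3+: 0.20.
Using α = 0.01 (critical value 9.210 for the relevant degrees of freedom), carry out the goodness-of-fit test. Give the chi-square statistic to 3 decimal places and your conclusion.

7.507; do not reject

Expected counts E_i = n·p_i: 306×0.22 = 67.32, 306×0.33 = 100.98, 306×0.25 = 76.5, 306×0.20 = 61.2.
cat         O        E   (O−E)²/E
0          55    67.32     2.2546
1         122   100.98     4.3755
2          75     76.5     0.0294
3+         54     61.2     0.8471
Sum = 7.507
df = 2. Since 7.507 < 9.210, we do not reject H₀.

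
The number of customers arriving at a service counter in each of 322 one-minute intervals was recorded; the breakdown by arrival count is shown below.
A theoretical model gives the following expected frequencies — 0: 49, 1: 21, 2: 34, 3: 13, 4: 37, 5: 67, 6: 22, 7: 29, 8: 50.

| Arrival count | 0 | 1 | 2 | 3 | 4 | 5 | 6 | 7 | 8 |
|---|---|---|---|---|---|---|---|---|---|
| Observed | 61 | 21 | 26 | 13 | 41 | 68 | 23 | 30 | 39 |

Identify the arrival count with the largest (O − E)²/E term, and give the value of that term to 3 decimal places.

0: (61 − 49)²/49 = 144/49 = 2.9388
1: (21 − 21)²/21 = 0/21 = 0.0000
2: (26 − 34)²/34 = 64/34 = 1.8824
3: (13 − 13)²/13 = 0/13 = 0.0000
4: (41 − 37)²/37 = 16/37 = 0.4324
5: (68 − 67)²/67 = 1/67 = 0.0149
6: (23 − 22)²/22 = 1/22 = 0.0455
7: (30 − 29)²/29 = 1/29 = 0.0345
8: (39 − 50)²/50 = 121/50 = 2.4200
The largest term is for 0: 2.939.

0, 2.939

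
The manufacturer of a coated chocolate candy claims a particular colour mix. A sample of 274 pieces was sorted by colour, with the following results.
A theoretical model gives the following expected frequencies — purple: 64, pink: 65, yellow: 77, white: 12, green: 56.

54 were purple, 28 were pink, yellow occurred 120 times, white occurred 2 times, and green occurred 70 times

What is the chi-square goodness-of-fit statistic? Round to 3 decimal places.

χ² = (54−64)²/64 + (28−65)²/65 + (120−77)²/77 + (2−12)²/12 + (70−56)²/56
   = 1.5625 + 21.0615 + 24.0130 + 8.3333 + 3.5000
Sum = 58.470

58.470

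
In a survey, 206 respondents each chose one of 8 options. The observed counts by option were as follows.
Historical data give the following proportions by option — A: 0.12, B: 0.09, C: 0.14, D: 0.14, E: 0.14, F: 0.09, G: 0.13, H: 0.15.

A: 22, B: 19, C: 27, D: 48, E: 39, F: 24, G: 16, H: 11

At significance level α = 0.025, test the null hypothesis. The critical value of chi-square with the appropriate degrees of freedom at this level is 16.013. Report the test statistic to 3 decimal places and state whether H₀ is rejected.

35.500; reject

Expected counts E_i = n·p_i: 206×0.12 = 24.72, 206×0.09 = 18.54, 206×0.14 = 28.84, 206×0.14 = 28.84, 206×0.14 = 28.84, 206×0.09 = 18.54, 206×0.13 = 26.78, 206×0.15 = 30.9.
χ² = (22−24.72)²/24.72 + (19−18.54)²/18.54 + (27−28.84)²/28.84 + (48−28.84)²/28.84 + (39−28.84)²/28.84 + (24−18.54)²/18.54 + (16−26.78)²/26.78 + (11−30.9)²/30.9
   = 0.2993 + 0.0114 + 0.1174 + 12.7290 + 3.5793 + 1.6080 + 4.3394 + 12.8159
Sum = 35.500
df = 7. Since 35.500 > 16.013, we reject H₀.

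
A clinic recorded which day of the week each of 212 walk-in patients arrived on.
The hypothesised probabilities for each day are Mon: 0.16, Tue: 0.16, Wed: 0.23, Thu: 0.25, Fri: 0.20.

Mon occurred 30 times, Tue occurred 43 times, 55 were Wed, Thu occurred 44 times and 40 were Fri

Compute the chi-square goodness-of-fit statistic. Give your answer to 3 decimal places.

Expected counts E_i = n·p_i: 212×0.16 = 33.92, 212×0.16 = 33.92, 212×0.23 = 48.76, 212×0.25 = 53, 212×0.20 = 42.4.
cat         O        E   (O−E)²/E
Mon        30    33.92     0.4530
Tue        43    33.92     2.4306
Wed        55    48.76     0.7986
Thu        44       53     1.5283
Fri        40     42.4     0.1358
Sum = 5.346

5.346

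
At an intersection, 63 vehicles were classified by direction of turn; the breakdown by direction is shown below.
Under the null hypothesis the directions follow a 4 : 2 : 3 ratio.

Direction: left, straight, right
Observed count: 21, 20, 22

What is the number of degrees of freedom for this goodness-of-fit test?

There are k = 3 categories and no parameters were estimated from the data, so df = 3 − 1 = 2.

2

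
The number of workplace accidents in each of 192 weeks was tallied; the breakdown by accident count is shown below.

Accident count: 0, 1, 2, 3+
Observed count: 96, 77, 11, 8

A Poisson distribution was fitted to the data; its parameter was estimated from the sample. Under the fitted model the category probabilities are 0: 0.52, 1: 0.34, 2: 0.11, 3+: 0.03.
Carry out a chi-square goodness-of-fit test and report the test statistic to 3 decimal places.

7.972

Expected counts E_i = n·p_i: 192×0.52 = 99.84, 192×0.34 = 65.28, 192×0.11 = 21.12, 192×0.03 = 5.76.
0: (96 − 99.84)²/99.84 = 14.7456/99.84 = 0.1477
1: (77 − 65.28)²/65.28 = 137.3584/65.28 = 2.1041
2: (11 − 21.12)²/21.12 = 102.4144/21.12 = 4.8492
3+: (8 − 5.76)²/5.76 = 5.0176/5.76 = 0.8711
Sum = 7.972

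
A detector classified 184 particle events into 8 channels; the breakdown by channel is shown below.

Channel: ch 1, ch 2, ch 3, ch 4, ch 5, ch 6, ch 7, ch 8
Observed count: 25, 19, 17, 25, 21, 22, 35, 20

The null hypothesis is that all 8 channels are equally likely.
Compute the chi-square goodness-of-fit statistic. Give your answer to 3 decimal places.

Expected count for each of the 8 categories: 184/8 = 23.
cat         O        E   (O−E)²/E
ch 1       25       23     0.1739
ch 2       19       23     0.6957
ch 3       17       23     1.5652
ch 4       25       23     0.1739
ch 5       21       23     0.1739
ch 6       22       23     0.0435
ch 7       35       23     6.2609
ch 8       20       23     0.3913
Sum = 9.478

9.478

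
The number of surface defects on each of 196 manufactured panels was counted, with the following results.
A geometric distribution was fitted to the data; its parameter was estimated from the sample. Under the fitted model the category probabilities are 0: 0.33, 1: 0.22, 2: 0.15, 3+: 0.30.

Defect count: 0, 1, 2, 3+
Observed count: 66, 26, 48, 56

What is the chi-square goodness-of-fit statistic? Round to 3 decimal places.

Expected counts E_i = n·p_i: 196×0.33 = 64.68, 196×0.22 = 43.12, 196×0.15 = 29.4, 196×0.30 = 58.8.
χ² = (66−64.68)²/64.68 + (26−43.12)²/43.12 + (48−29.4)²/29.4 + (56−58.8)²/58.8
   = 0.0269 + 6.7972 + 11.7673 + 0.1333
Sum = 18.725

18.725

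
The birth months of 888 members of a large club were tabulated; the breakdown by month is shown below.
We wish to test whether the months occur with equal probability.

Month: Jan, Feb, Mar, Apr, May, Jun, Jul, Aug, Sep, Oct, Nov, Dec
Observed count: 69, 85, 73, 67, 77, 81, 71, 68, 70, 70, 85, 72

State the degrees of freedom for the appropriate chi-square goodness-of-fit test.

There are k = 12 categories and no parameters were estimated from the data, so df = 12 − 1 = 11.

11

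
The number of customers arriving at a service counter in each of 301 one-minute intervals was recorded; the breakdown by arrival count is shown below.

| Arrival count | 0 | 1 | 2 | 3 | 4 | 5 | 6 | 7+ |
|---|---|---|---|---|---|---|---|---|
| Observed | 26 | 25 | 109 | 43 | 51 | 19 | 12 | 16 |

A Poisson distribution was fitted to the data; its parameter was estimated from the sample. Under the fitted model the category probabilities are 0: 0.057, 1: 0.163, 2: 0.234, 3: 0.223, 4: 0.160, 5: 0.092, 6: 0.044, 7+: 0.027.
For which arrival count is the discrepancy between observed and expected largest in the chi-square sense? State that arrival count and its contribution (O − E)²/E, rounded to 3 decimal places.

2, 21.117

Expected counts E_i = n·p_i: 301×0.057 = 17.157, 301×0.163 = 49.063, 301×0.234 = 70.434, 301×0.223 = 67.123, 301×0.160 = 48.16, 301×0.092 = 27.692, 301×0.044 = 13.244, 301×0.027 = 8.127.
χ² = (26−17.157)²/17.157 + (25−49.063)²/49.063 + (109−70.434)²/70.434 + (43−67.123)²/67.123 + (51−48.16)²/48.16 + (19−27.692)²/27.692 + (12−13.244)²/13.244 + (16−8.127)²/8.127
   = 4.5578 + 11.8017 + 21.1167 + 8.6694 + 0.1675 + 2.7283 + 0.1168 + 7.6269
The largest term is for 2: 21.117.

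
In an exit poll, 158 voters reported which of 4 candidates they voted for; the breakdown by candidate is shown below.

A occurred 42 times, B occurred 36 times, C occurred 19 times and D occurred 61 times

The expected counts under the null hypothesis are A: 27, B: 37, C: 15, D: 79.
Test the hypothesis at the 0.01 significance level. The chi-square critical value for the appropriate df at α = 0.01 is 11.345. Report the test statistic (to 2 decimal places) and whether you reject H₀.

χ² = (42−27)²/27 + (36−37)²/37 + (19−15)²/15 + (61−79)²/79
   = 8.333 + 0.027 + 1.067 + 4.101
Sum = 13.53
df = 3. Since 13.53 > 11.345, we reject H₀.

13.53; reject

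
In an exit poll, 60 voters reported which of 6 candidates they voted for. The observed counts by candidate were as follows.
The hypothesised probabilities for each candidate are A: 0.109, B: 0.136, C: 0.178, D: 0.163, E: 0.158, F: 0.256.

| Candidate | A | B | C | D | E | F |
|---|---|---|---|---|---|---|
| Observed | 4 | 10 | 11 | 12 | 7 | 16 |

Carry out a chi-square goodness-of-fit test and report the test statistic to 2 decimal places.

Expected counts E_i = n·p_i: 60×0.109 = 6.54, 60×0.136 = 8.16, 60×0.178 = 10.68, 60×0.163 = 9.78, 60×0.158 = 9.48, 60×0.256 = 15.36.
cat         O        E   (O−E)²/E
A           4     6.54      0.986
B          10     8.16      0.415
C          11    10.68      0.010
D          12     9.78      0.504
E           7     9.48      0.649
F          16    15.36      0.027
Sum = 2.59

2.59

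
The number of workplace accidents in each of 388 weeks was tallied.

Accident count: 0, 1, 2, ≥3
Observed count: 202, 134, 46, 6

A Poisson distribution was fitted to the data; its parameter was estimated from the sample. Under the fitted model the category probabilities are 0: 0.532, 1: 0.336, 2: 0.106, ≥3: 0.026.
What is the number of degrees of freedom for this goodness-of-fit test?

2

There are k = 4 categories and 1 parameter estimated from the data, so df = 4 − 1 − 1 = 2.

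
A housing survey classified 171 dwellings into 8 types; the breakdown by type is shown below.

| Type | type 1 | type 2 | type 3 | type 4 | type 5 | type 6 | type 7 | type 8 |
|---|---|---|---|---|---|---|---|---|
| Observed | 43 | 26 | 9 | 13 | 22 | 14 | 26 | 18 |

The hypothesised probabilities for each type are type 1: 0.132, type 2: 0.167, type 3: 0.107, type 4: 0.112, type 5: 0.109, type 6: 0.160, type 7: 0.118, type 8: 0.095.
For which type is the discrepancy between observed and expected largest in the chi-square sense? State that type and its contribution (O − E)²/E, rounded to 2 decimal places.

Expected counts E_i = n·p_i: 171×0.132 = 22.572, 171×0.167 = 28.557, 171×0.107 = 18.297, 171×0.112 = 19.152, 171×0.109 = 18.639, 171×0.160 = 27.36, 171×0.118 = 20.178, 171×0.095 = 16.245.
χ² = (43−22.572)²/22.572 + (26−28.557)²/28.557 + (9−18.297)²/18.297 + (13−19.152)²/19.152 + (22−18.639)²/18.639 + (14−27.36)²/27.36 + (26−20.178)²/20.178 + (18−16.245)²/16.245
   = 18.488 + 0.229 + 4.724 + 1.976 + 0.606 + 6.524 + 1.680 + 0.190
The largest term is for type 1: 18.49.

type 1, 18.49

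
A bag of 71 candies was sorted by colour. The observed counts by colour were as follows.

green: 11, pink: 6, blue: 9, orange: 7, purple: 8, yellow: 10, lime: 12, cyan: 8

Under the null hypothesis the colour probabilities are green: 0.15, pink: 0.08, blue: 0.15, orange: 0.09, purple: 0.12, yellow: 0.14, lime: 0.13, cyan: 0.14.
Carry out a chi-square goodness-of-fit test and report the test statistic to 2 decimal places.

Expected counts E_i = n·p_i: 71×0.15 = 10.65, 71×0.08 = 5.68, 71×0.15 = 10.65, 71×0.09 = 6.39, 71×0.12 = 8.52, 71×0.14 = 9.94, 71×0.13 = 9.23, 71×0.14 = 9.94.
χ² = (11−10.65)²/10.65 + (6−5.68)²/5.68 + (9−10.65)²/10.65 + (7−6.39)²/6.39 + (8−8.52)²/8.52 + (10−9.94)²/9.94 + (12−9.23)²/9.23 + (8−9.94)²/9.94
   = 0.012 + 0.018 + 0.256 + 0.058 + 0.032 + 0.000 + 0.831 + 0.379
Sum = 1.59

1.59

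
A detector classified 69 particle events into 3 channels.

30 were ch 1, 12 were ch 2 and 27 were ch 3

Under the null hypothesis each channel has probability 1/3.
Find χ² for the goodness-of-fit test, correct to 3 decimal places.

Under H₀ each category has probability 1/3, so each expected count is 69/3 = 23.
ch 1: (30 − 23)²/23 = 49/23 = 2.1304
ch 2: (12 − 23)²/23 = 121/23 = 5.2609
ch 3: (27 − 23)²/23 = 16/23 = 0.6957
Sum = 8.087

8.087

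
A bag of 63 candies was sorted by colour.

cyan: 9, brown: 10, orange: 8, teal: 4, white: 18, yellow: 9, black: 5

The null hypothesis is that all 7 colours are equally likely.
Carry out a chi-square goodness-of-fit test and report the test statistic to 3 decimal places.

13.778

Under H₀ each category has probability 1/7, so each expected count is 63/7 = 9.
cyan: (9 − 9)²/9 = 0/9 = 0.0000
brown: (10 − 9)²/9 = 1/9 = 0.1111
orange: (8 − 9)²/9 = 1/9 = 0.1111
teal: (4 − 9)²/9 = 25/9 = 2.7778
white: (18 − 9)²/9 = 81/9 = 9.0000
yellow: (9 − 9)²/9 = 0/9 = 0.0000
black: (5 − 9)²/9 = 16/9 = 1.7778
Sum = 13.778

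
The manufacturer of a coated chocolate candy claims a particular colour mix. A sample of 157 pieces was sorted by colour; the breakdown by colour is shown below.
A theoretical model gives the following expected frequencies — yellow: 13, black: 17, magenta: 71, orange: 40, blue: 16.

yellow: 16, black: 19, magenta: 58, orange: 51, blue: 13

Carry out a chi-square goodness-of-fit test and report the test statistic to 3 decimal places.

yellow: (16 − 13)²/13 = 9/13 = 0.6923
black: (19 − 17)²/17 = 4/17 = 0.2353
magenta: (58 − 71)²/71 = 169/71 = 2.3803
orange: (51 − 40)²/40 = 121/40 = 3.0250
blue: (13 − 16)²/16 = 9/16 = 0.5625
Sum = 6.895

6.895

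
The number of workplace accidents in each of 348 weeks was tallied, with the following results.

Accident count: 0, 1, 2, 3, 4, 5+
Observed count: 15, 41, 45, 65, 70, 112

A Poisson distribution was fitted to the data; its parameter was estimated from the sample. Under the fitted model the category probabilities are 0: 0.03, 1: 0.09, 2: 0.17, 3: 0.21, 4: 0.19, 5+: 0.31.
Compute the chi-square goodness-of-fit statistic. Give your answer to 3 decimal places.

9.651

Expected counts E_i = n·p_i: 348×0.03 = 10.44, 348×0.09 = 31.32, 348×0.17 = 59.16, 348×0.21 = 73.08, 348×0.19 = 66.12, 348×0.31 = 107.88.
χ² = (15−10.44)²/10.44 + (41−31.32)²/31.32 + (45−59.16)²/59.16 + (65−73.08)²/73.08 + (70−66.12)²/66.12 + (112−107.88)²/107.88
   = 1.9917 + 2.9918 + 3.3892 + 0.8934 + 0.2277 + 0.1573
Sum = 9.651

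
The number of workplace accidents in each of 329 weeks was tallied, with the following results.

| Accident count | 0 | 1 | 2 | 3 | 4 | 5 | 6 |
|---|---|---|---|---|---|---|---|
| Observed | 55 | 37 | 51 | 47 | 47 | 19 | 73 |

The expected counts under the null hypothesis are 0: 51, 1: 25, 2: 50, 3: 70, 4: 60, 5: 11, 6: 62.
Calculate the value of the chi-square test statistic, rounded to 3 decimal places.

χ² = (55−51)²/51 + (37−25)²/25 + (51−50)²/50 + (47−70)²/70 + (47−60)²/60 + (19−11)²/11 + (73−62)²/62
   = 0.3137 + 5.7600 + 0.0200 + 7.5571 + 2.8167 + 5.8182 + 1.9516
Sum = 24.237

24.237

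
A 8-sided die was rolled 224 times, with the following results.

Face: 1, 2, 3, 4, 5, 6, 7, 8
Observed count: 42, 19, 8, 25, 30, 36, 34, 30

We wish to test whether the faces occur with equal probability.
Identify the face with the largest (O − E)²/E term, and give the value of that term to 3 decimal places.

3, 14.286

Expected count for each of the 8 categories: 224/8 = 28.
cat         O        E   (O−E)²/E
1          42       28     7.0000
2          19       28     2.8929
3           8       28    14.2857
4          25       28     0.3214
5          30       28     0.1429
6          36       28     2.2857
7          34       28     1.2857
8          30       28     0.1429
The largest term is for 3: 14.286.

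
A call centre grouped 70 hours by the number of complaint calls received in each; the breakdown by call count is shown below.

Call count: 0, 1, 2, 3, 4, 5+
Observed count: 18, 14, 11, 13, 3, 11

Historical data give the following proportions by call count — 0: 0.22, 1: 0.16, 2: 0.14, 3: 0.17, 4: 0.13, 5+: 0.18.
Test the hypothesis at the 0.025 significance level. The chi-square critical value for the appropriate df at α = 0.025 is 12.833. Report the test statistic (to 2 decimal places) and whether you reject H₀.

Expected counts E_i = n·p_i: 70×0.22 = 15.4, 70×0.16 = 11.2, 70×0.14 = 9.8, 70×0.17 = 11.9, 70×0.13 = 9.1, 70×0.18 = 12.6.
cat         O        E   (O−E)²/E
0          18     15.4      0.439
1          14     11.2      0.700
2          11      9.8      0.147
3          13     11.9      0.102
4           3      9.1      4.089
5+         11     12.6      0.203
Sum = 5.68
df = 5. Since 5.68 < 12.833, we do not reject H₀.

5.68; do not reject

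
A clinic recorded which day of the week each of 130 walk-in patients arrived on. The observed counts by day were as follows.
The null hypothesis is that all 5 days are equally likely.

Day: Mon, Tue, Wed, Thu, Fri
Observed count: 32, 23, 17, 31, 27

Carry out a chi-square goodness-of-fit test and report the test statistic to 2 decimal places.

Expected count for each of the 5 categories: 130/5 = 26.
χ² = (32−26)²/26 + (23−26)²/26 + (17−26)²/26 + (31−26)²/26 + (27−26)²/26
   = 1.385 + 0.346 + 3.115 + 0.962 + 0.038
Sum = 5.85

5.85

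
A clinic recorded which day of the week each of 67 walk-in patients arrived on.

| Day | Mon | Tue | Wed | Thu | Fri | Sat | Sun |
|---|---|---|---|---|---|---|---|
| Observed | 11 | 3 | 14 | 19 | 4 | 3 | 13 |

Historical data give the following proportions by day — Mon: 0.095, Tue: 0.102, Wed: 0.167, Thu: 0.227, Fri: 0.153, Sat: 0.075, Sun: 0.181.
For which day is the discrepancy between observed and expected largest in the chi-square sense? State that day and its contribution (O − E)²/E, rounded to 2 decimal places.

Expected counts E_i = n·p_i: 67×0.095 = 6.365, 67×0.102 = 6.834, 67×0.167 = 11.189, 67×0.227 = 15.209, 67×0.153 = 10.251, 67×0.075 = 5.025, 67×0.181 = 12.127.
Mon: (11 − 6.365)²/6.365 = 21.483225/6.365 = 3.375
Tue: (3 − 6.834)²/6.834 = 14.699556/6.834 = 2.151
Wed: (14 − 11.189)²/11.189 = 7.901721/11.189 = 0.706
Thu: (19 − 15.209)²/15.209 = 14.371681/15.209 = 0.945
Fri: (4 − 10.251)²/10.251 = 39.075001/10.251 = 3.812
Sat: (3 − 5.025)²/5.025 = 4.100625/5.025 = 0.816
Sun: (13 − 12.127)²/12.127 = 0.762129/12.127 = 0.063
The largest term is for Fri: 3.81.

Fri, 3.81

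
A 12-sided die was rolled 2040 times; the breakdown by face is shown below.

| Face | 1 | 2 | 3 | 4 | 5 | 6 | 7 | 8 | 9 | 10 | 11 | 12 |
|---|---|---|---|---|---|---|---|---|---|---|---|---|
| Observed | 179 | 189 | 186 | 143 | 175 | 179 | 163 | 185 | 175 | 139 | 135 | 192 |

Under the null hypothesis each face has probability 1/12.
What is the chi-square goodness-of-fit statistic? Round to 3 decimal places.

26.482

Expected count for each of the 12 categories: 2040/12 = 170.
1: (179 − 170)²/170 = 81/170 = 0.4765
2: (189 − 170)²/170 = 361/170 = 2.1235
3: (186 − 170)²/170 = 256/170 = 1.5059
4: (143 − 170)²/170 = 729/170 = 4.2882
5: (175 − 170)²/170 = 25/170 = 0.1471
6: (179 − 170)²/170 = 81/170 = 0.4765
7: (163 − 170)²/170 = 49/170 = 0.2882
8: (185 − 170)²/170 = 225/170 = 1.3235
9: (175 − 170)²/170 = 25/170 = 0.1471
10: (139 − 170)²/170 = 961/170 = 5.6529
11: (135 − 170)²/170 = 1225/170 = 7.2059
12: (192 − 170)²/170 = 484/170 = 2.8471
Sum = 26.482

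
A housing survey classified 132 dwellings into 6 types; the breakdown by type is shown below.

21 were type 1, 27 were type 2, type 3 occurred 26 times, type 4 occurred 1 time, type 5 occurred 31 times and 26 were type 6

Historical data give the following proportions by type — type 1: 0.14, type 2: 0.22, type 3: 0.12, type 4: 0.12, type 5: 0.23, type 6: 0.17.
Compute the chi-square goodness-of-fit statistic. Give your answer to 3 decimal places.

21.485

Expected counts E_i = n·p_i: 132×0.14 = 18.48, 132×0.22 = 29.04, 132×0.12 = 15.84, 132×0.12 = 15.84, 132×0.23 = 30.36, 132×0.17 = 22.44.
type 1: (21 − 18.48)²/18.48 = 6.3504/18.48 = 0.3436
type 2: (27 − 29.04)²/29.04 = 4.1616/29.04 = 0.1433
type 3: (26 − 15.84)²/15.84 = 103.2256/15.84 = 6.5168
type 4: (1 − 15.84)²/15.84 = 220.2256/15.84 = 13.9031
type 5: (31 − 30.36)²/30.36 = 0.4096/30.36 = 0.0135
type 6: (26 − 22.44)²/22.44 = 12.6736/22.44 = 0.5648
Sum = 21.485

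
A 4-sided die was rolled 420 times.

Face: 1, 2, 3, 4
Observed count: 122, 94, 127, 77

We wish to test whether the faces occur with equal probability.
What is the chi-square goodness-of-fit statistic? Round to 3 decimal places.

15.981

Expected count for each of the 4 categories: 420/4 = 105.
χ² = (122−105)²/105 + (94−105)²/105 + (127−105)²/105 + (77−105)²/105
   = 2.7524 + 1.1524 + 4.6095 + 7.4667
Sum = 15.981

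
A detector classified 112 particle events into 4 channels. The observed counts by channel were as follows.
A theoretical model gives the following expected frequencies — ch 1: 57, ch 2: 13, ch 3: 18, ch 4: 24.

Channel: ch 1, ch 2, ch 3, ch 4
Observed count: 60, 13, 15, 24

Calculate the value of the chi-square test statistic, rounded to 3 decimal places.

χ² = (60−57)²/57 + (13−13)²/13 + (15−18)²/18 + (24−24)²/24
   = 0.1579 + 0.0000 + 0.5000 + 0.0000
Sum = 0.658

0.658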